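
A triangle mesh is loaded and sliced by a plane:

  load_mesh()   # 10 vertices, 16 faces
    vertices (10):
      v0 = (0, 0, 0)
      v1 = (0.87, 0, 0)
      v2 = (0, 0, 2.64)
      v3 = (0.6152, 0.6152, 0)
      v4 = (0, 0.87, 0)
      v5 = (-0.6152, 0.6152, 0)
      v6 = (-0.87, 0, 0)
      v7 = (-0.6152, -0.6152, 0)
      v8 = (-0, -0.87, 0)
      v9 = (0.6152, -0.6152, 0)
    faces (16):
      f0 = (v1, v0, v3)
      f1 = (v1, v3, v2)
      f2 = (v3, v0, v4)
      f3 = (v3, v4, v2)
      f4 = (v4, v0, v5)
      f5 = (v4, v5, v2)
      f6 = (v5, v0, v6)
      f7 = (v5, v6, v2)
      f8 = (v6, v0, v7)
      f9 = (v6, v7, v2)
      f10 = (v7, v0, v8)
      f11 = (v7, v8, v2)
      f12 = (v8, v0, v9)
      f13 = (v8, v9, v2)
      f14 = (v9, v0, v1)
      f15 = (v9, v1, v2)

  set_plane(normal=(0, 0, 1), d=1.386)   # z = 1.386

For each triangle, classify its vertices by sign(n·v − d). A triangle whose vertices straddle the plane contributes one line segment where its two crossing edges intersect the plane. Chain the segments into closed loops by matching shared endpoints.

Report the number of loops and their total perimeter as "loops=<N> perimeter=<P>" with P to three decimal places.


Straddling triangles (8 of 16):
  (v1,v3,v2) [--+] → (0.29222, 0.29222, 1.386)–(0.41325, 0, 1.386)  len=0.3163
  (v3,v4,v2) [--+] → (0, 0.41325, 1.386)–(0.29222, 0.29222, 1.386)  len=0.3163
  (v4,v5,v2) [--+] → (-0.29222, 0.29222, 1.386)–(0, 0.41325, 1.386)  len=0.3163
  (v5,v6,v2) [--+] → (-0.41325, 0, 1.386)–(-0.29222, 0.29222, 1.386)  len=0.3163
  (v6,v7,v2) [--+] → (-0.29222, -0.29222, 1.386)–(-0.41325, 0, 1.386)  len=0.3163
  (v7,v8,v2) [--+] → (0, -0.41325, 1.386)–(-0.29222, -0.29222, 1.386)  len=0.3163
  (v8,v9,v2) [--+] → (0.29222, -0.29222, 1.386)–(0, -0.41325, 1.386)  len=0.3163
  (v9,v1,v2) [--+] → (0.41325, 0, 1.386)–(0.29222, -0.29222, 1.386)  len=0.3163

Chained into 1 loop(s):
  loop 1: 8 segments, perimeter = 2.5303
Total perimeter = 2.530

loops=1 perimeter=2.530


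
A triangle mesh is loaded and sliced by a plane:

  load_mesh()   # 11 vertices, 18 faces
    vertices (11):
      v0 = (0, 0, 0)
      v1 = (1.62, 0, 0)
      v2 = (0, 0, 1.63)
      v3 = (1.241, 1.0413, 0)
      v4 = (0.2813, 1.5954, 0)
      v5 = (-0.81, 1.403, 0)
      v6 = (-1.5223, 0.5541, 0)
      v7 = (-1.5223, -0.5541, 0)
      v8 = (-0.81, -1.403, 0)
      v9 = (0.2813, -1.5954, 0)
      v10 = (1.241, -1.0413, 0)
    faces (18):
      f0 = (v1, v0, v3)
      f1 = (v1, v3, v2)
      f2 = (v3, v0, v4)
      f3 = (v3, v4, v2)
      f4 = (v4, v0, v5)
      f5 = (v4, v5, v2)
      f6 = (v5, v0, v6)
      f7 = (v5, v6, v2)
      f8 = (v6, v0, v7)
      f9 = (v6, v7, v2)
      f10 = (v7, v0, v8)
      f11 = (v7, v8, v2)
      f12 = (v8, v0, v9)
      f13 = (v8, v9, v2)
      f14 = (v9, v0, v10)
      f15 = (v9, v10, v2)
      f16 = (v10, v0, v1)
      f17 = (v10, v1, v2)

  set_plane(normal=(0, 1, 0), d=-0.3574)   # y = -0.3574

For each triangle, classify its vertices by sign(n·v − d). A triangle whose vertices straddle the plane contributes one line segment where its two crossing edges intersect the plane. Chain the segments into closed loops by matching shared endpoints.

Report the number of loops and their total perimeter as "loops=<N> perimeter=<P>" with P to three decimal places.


Straddling triangles (10 of 18):
  (v6,v0,v7) [++-] → (-0.981899, -0.3574, 0)–(-1.5223, -0.3574, 0)  len=0.5404
  (v6,v7,v2) [+-+] → (-1.5223, -0.3574, 0)–(-0.981899, -0.3574, 0.578634)  len=0.7917
  (v7,v0,v8) [-+-] → (-0.981899, -0.3574, 0)–(-0.206339, -0.3574, 0)  len=0.7756
  (v7,v8,v2) [--+] → (-0.206339, -0.3574, 1.21477)–(-0.981899, -0.3574, 0.578634)  len=1.0031
  (v8,v0,v9) [-+-] → (-0.206339, -0.3574, 0)–(0.0630166, -0.3574, 0)  len=0.2694
  (v8,v9,v2) [--+] → (0.0630166, -0.3574, 1.26485)–(-0.206339, -0.3574, 1.21477)  len=0.2740
  (v9,v0,v10) [-+-] → (0.0630166, -0.3574, 0)–(0.425942, -0.3574, 0)  len=0.3629
  (v9,v10,v2) [--+] → (0.425942, -0.3574, 1.07054)–(0.0630166, -0.3574, 1.26485)  len=0.4117
  (v10,v0,v1) [-++] → (0.425942, -0.3574, 0)–(1.48992, -0.3574, 0)  len=1.0640
  (v10,v1,v2) [-++] → (1.48992, -0.3574, 0)–(0.425942, -0.3574, 1.07054)  len=1.5093

Chained into 1 loop(s):
  loop 1: 10 segments, perimeter = 7.0020
Total perimeter = 7.002

loops=1 perimeter=7.002


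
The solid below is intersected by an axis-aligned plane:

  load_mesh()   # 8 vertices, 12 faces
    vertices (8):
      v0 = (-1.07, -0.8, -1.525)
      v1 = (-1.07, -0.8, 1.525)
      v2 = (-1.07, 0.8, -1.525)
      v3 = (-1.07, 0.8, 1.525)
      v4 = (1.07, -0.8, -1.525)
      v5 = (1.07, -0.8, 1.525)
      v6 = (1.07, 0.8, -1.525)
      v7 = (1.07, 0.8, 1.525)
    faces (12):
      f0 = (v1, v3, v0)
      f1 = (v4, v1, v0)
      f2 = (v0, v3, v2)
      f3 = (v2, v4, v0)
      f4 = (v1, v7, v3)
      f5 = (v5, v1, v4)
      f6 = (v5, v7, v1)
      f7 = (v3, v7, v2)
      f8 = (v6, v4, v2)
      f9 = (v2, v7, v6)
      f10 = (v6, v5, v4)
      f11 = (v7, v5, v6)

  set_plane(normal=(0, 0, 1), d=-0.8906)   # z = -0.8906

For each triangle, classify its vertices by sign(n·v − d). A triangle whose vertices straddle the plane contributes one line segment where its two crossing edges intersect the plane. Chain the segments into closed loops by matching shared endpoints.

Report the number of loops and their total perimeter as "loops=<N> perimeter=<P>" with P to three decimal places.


loops=1 perimeter=7.480

Straddling triangles (8 of 12):
  (v1,v3,v0) [++-] → (-1.07, -0.4672, -0.8906)–(-1.07, -0.8, -0.8906)  len=0.3328
  (v4,v1,v0) [-+-] → (0.62488, -0.8, -0.8906)–(-1.07, -0.8, -0.8906)  len=1.6949
  (v0,v3,v2) [-+-] → (-1.07, -0.4672, -0.8906)–(-1.07, 0.8, -0.8906)  len=1.2672
  (v5,v1,v4) [++-] → (0.62488, -0.8, -0.8906)–(1.07, -0.8, -0.8906)  len=0.4451
  (v3,v7,v2) [++-] → (-0.62488, 0.8, -0.8906)–(-1.07, 0.8, -0.8906)  len=0.4451
  (v2,v7,v6) [-+-] → (-0.62488, 0.8, -0.8906)–(1.07, 0.8, -0.8906)  len=1.6949
  (v6,v5,v4) [-+-] → (1.07, 0.4672, -0.8906)–(1.07, -0.8, -0.8906)  len=1.2672
  (v7,v5,v6) [++-] → (1.07, 0.4672, -0.8906)–(1.07, 0.8, -0.8906)  len=0.3328

Chained into 1 loop(s):
  loop 1: 8 segments, perimeter = 7.4800
Total perimeter = 7.480


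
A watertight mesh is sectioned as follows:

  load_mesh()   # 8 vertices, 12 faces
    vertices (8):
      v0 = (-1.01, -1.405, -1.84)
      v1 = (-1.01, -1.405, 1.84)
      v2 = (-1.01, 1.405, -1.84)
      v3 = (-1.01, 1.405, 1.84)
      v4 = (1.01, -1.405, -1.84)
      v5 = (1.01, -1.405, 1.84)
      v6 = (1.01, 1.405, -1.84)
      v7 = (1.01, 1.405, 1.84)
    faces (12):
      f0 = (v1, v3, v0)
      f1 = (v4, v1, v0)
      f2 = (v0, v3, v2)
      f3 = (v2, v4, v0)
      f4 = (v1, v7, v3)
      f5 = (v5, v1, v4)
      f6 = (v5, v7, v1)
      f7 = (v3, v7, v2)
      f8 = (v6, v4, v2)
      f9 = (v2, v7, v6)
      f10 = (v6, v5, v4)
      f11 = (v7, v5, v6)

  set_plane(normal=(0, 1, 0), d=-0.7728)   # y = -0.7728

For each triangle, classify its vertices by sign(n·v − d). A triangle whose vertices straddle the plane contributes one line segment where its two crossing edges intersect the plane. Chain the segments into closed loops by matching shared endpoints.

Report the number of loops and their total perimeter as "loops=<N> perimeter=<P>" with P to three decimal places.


loops=1 perimeter=11.400

Straddling triangles (8 of 12):
  (v1,v3,v0) [-+-] → (-1.01, -0.7728, 1.84)–(-1.01, -0.7728, -1.01207)  len=2.8521
  (v0,v3,v2) [-++] → (-1.01, -0.7728, -1.01207)–(-1.01, -0.7728, -1.84)  len=0.8279
  (v2,v4,v0) [+--] → (0.555536, -0.7728, -1.84)–(-1.01, -0.7728, -1.84)  len=1.5655
  (v1,v7,v3) [-++] → (-0.555536, -0.7728, 1.84)–(-1.01, -0.7728, 1.84)  len=0.4545
  (v5,v7,v1) [-+-] → (1.01, -0.7728, 1.84)–(-0.555536, -0.7728, 1.84)  len=1.5655
  (v6,v4,v2) [+-+] → (1.01, -0.7728, -1.84)–(0.555536, -0.7728, -1.84)  len=0.4545
  (v6,v5,v4) [+--] → (1.01, -0.7728, 1.01207)–(1.01, -0.7728, -1.84)  len=2.8521
  (v7,v5,v6) [+-+] → (1.01, -0.7728, 1.84)–(1.01, -0.7728, 1.01207)  len=0.8279

Chained into 1 loop(s):
  loop 1: 8 segments, perimeter = 11.4000
Total perimeter = 11.400


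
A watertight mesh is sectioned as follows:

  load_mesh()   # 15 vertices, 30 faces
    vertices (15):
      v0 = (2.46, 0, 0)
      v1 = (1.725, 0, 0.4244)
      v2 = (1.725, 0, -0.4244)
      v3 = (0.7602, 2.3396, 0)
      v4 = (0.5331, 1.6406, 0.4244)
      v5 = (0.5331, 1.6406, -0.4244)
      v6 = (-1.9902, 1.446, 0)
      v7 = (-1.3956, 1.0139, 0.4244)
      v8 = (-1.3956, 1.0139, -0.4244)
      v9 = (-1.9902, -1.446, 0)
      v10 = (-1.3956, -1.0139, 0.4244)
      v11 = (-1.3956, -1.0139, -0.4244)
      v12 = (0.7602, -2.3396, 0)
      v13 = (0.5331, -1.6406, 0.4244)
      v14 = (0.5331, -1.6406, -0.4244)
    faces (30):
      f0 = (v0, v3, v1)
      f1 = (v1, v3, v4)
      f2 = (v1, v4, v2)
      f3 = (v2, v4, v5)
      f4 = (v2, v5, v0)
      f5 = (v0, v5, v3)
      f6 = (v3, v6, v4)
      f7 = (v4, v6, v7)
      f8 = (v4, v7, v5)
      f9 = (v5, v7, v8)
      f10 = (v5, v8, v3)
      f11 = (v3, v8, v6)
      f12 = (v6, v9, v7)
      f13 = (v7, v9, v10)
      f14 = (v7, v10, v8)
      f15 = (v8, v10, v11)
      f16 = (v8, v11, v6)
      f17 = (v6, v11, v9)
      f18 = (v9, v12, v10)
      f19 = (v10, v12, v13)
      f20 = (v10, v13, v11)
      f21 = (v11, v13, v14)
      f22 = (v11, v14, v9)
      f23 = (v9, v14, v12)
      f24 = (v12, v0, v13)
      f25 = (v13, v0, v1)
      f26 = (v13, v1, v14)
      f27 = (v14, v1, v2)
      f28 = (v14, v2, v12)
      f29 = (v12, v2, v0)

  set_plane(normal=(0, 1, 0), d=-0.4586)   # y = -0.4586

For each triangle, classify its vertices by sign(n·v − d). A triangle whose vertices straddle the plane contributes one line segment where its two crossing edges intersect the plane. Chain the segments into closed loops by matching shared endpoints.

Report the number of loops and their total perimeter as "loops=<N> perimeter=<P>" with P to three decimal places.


loops=2 perimeter=4.856

Straddling triangles (12 of 30):
  (v6,v9,v7) [+-+] → (-1.9902, -0.4586, 0)–(-1.75153, -0.4586, 0.170353)  len=0.2932
  (v7,v9,v10) [+--] → (-1.75153, -0.4586, 0.170353)–(-1.3956, -0.4586, 0.4244)  len=0.4373
  (v7,v10,v8) [+-+] → (-1.3956, -0.4586, 0.4244)–(-1.3956, -0.4586, 0.191962)  len=0.2324
  (v8,v10,v11) [+--] → (-1.3956, -0.4586, 0.191962)–(-1.3956, -0.4586, -0.4244)  len=0.6164
  (v8,v11,v6) [+-+] → (-1.3956, -0.4586, -0.4244)–(-1.52983, -0.4586, -0.328596)  len=0.1649
  (v6,v11,v9) [+--] → (-1.52983, -0.4586, -0.328596)–(-1.9902, -0.4586, 0)  len=0.5656
  (v12,v0,v13) [-+-] → (2.12681, -0.4586, 0)–(1.92137, -0.4586, 0.118633)  len=0.2372
  (v13,v0,v1) [-++] → (1.92137, -0.4586, 0.118633)–(1.39183, -0.4586, 0.4244)  len=0.6115
  (v13,v1,v14) [-+-] → (1.39183, -0.4586, 0.4244)–(1.39183, -0.4586, 0.187133)  len=0.2373
  (v14,v1,v2) [-++] → (1.39183, -0.4586, 0.187133)–(1.39183, -0.4586, -0.4244)  len=0.6115
  (v14,v2,v12) [-+-] → (1.39183, -0.4586, -0.4244)–(1.53588, -0.4586, -0.341211)  len=0.1664
  (v12,v2,v0) [-++] → (1.53588, -0.4586, -0.341211)–(2.12681, -0.4586, 0)  len=0.6824

Chained into 2 loop(s):
  loop 1: 6 segments, perimeter = 2.3098
  loop 2: 6 segments, perimeter = 2.5462
Total perimeter = 4.856


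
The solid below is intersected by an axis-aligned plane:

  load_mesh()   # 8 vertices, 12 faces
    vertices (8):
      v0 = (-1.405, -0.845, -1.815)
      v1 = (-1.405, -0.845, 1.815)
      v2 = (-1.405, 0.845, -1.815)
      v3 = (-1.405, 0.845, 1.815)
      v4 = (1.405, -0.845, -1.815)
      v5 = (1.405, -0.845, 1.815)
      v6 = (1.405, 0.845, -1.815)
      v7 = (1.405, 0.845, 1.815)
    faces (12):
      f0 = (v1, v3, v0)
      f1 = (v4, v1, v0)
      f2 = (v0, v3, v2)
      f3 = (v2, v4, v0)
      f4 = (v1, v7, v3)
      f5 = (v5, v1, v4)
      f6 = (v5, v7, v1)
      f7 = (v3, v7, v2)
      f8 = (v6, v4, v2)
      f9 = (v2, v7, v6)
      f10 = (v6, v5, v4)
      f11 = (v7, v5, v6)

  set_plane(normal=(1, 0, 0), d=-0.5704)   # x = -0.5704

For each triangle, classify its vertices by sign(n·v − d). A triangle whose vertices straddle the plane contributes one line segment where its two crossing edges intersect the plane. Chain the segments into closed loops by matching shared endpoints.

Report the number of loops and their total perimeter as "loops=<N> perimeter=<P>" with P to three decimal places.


loops=1 perimeter=10.640

Straddling triangles (8 of 12):
  (v4,v1,v0) [+--] → (-0.5704, -0.845, 0.736851)–(-0.5704, -0.845, -1.815)  len=2.5519
  (v2,v4,v0) [-+-] → (-0.5704, 0.343052, -1.815)–(-0.5704, -0.845, -1.815)  len=1.1881
  (v1,v7,v3) [-+-] → (-0.5704, -0.343052, 1.815)–(-0.5704, 0.845, 1.815)  len=1.1881
  (v5,v1,v4) [+-+] → (-0.5704, -0.845, 1.815)–(-0.5704, -0.845, 0.736851)  len=1.0781
  (v5,v7,v1) [++-] → (-0.5704, -0.343052, 1.815)–(-0.5704, -0.845, 1.815)  len=0.5019
  (v3,v7,v2) [-+-] → (-0.5704, 0.845, 1.815)–(-0.5704, 0.845, -0.736851)  len=2.5519
  (v6,v4,v2) [++-] → (-0.5704, 0.343052, -1.815)–(-0.5704, 0.845, -1.815)  len=0.5019
  (v2,v7,v6) [-++] → (-0.5704, 0.845, -0.736851)–(-0.5704, 0.845, -1.815)  len=1.0781

Chained into 1 loop(s):
  loop 1: 8 segments, perimeter = 10.6400
Total perimeter = 10.640


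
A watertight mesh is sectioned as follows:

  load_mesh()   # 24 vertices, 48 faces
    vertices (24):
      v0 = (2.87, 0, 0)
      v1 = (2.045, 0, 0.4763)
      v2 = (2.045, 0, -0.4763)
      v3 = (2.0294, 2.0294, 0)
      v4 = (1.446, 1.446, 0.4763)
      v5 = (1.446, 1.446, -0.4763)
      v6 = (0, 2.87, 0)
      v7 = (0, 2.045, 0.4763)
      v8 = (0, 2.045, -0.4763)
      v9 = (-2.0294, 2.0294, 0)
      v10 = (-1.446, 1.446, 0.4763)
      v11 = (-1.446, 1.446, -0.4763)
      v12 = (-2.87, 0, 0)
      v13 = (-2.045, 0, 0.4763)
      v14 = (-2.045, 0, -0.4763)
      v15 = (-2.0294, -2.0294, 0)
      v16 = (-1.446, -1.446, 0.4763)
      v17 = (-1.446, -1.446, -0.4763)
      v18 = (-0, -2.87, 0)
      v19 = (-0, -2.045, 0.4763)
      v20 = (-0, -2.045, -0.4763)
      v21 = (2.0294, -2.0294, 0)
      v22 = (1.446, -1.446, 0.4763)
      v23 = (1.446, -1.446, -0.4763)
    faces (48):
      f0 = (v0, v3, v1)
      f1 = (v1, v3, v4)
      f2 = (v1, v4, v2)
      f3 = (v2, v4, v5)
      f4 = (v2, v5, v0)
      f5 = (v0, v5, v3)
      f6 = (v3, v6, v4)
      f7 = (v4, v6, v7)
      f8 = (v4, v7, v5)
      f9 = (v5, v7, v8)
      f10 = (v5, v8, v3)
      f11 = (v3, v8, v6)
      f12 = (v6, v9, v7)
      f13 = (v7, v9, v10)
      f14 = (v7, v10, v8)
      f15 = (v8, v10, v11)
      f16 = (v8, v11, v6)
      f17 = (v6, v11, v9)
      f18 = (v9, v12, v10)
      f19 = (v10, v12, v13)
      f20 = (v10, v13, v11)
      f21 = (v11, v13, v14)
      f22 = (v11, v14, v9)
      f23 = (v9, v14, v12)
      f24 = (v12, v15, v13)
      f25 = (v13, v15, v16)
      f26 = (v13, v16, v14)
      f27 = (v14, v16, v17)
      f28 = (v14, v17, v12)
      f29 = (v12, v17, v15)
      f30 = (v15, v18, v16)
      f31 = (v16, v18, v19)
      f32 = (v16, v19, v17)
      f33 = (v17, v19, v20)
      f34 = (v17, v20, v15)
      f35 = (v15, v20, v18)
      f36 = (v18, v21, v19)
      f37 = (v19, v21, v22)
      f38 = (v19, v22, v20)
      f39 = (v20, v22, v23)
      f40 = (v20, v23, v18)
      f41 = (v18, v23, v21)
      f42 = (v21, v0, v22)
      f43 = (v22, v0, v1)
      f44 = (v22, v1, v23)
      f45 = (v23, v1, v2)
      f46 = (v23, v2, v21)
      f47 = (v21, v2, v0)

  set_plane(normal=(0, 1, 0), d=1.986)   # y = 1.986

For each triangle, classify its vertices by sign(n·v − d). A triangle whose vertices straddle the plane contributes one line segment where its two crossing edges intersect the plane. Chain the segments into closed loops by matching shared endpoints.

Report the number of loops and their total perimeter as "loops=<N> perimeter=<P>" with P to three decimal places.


Straddling triangles (16 of 48):
  (v0,v3,v1) [-+-] → (2.04738, 1.986, 0)–(2.02973, 1.986, 0.010186)  len=0.0204
  (v1,v3,v4) [-+-] → (2.02973, 1.986, 0.010186)–(1.986, 1.986, 0.0354327)  len=0.0505
  (v0,v5,v3) [--+] → (1.986, 1.986, -0.0354327)–(2.04738, 1.986, 0)  len=0.0709
  (v3,v6,v4) [++-] → (0.897657, 1.986, 0.295681)–(1.986, 1.986, 0.0354327)  len=1.1190
  (v4,v6,v7) [-++] → (0.897657, 1.986, 0.295681)–(0.142427, 1.986, 0.4763)  len=0.7765
  (v4,v7,v5) [-+-] → (0.142427, 1.986, 0.4763)–(0.142427, 1.986, 0.382471)  len=0.0938
  (v5,v7,v8) [-++] → (0.142427, 1.986, 0.382471)–(0.142427, 1.986, -0.4763)  len=0.8588
  (v5,v8,v3) [-++] → (0.142427, 1.986, -0.4763)–(1.986, 1.986, -0.0354327)  len=1.8956
  (v7,v9,v10) [++-] → (-1.986, 1.986, 0.0354327)–(-0.142427, 1.986, 0.4763)  len=1.8956
  (v7,v10,v8) [+-+] → (-0.142427, 1.986, 0.4763)–(-0.142427, 1.986, -0.382471)  len=0.8588
  (v8,v10,v11) [+--] → (-0.142427, 1.986, -0.382471)–(-0.142427, 1.986, -0.4763)  len=0.0938
  (v8,v11,v6) [+-+] → (-0.142427, 1.986, -0.4763)–(-0.897657, 1.986, -0.295681)  len=0.7765
  (v6,v11,v9) [+-+] → (-0.897657, 1.986, -0.295681)–(-1.986, 1.986, -0.0354327)  len=1.1190
  (v9,v12,v10) [+--] → (-2.04738, 1.986, 0)–(-1.986, 1.986, 0.0354327)  len=0.0709
  (v11,v14,v9) [--+] → (-2.02973, 1.986, -0.010186)–(-1.986, 1.986, -0.0354327)  len=0.0505
  (v9,v14,v12) [+--] → (-2.02973, 1.986, -0.010186)–(-2.04738, 1.986, 0)  len=0.0204

Chained into 2 loop(s):
  loop 1: 8 segments, perimeter = 4.8854
  loop 2: 8 segments, perimeter = 4.8854
Total perimeter = 9.771

loops=2 perimeter=9.771


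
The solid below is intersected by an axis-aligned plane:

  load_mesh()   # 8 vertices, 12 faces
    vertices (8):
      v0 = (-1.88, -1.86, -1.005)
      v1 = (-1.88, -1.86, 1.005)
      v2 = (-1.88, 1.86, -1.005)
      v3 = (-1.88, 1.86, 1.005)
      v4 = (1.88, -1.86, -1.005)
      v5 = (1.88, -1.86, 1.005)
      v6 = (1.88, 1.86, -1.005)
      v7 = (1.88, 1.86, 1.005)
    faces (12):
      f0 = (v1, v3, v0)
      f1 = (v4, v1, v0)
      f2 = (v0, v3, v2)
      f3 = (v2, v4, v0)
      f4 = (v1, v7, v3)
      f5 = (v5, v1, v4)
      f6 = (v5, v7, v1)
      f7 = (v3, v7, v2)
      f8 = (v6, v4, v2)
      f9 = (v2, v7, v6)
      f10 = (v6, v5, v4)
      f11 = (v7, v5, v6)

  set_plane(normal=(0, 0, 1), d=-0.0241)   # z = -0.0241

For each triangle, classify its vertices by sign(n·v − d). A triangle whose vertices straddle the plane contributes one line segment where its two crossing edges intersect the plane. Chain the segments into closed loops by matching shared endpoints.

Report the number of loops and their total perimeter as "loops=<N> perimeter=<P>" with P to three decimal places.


loops=1 perimeter=14.960

Straddling triangles (8 of 12):
  (v1,v3,v0) [++-] → (-1.88, -0.044603, -0.0241)–(-1.88, -1.86, -0.0241)  len=1.8154
  (v4,v1,v0) [-+-] → (0.0450826, -1.86, -0.0241)–(-1.88, -1.86, -0.0241)  len=1.9251
  (v0,v3,v2) [-+-] → (-1.88, -0.044603, -0.0241)–(-1.88, 1.86, -0.0241)  len=1.9046
  (v5,v1,v4) [++-] → (0.0450826, -1.86, -0.0241)–(1.88, -1.86, -0.0241)  len=1.8349
  (v3,v7,v2) [++-] → (-0.0450826, 1.86, -0.0241)–(-1.88, 1.86, -0.0241)  len=1.8349
  (v2,v7,v6) [-+-] → (-0.0450826, 1.86, -0.0241)–(1.88, 1.86, -0.0241)  len=1.9251
  (v6,v5,v4) [-+-] → (1.88, 0.044603, -0.0241)–(1.88, -1.86, -0.0241)  len=1.9046
  (v7,v5,v6) [++-] → (1.88, 0.044603, -0.0241)–(1.88, 1.86, -0.0241)  len=1.8154

Chained into 1 loop(s):
  loop 1: 8 segments, perimeter = 14.9600
Total perimeter = 14.960


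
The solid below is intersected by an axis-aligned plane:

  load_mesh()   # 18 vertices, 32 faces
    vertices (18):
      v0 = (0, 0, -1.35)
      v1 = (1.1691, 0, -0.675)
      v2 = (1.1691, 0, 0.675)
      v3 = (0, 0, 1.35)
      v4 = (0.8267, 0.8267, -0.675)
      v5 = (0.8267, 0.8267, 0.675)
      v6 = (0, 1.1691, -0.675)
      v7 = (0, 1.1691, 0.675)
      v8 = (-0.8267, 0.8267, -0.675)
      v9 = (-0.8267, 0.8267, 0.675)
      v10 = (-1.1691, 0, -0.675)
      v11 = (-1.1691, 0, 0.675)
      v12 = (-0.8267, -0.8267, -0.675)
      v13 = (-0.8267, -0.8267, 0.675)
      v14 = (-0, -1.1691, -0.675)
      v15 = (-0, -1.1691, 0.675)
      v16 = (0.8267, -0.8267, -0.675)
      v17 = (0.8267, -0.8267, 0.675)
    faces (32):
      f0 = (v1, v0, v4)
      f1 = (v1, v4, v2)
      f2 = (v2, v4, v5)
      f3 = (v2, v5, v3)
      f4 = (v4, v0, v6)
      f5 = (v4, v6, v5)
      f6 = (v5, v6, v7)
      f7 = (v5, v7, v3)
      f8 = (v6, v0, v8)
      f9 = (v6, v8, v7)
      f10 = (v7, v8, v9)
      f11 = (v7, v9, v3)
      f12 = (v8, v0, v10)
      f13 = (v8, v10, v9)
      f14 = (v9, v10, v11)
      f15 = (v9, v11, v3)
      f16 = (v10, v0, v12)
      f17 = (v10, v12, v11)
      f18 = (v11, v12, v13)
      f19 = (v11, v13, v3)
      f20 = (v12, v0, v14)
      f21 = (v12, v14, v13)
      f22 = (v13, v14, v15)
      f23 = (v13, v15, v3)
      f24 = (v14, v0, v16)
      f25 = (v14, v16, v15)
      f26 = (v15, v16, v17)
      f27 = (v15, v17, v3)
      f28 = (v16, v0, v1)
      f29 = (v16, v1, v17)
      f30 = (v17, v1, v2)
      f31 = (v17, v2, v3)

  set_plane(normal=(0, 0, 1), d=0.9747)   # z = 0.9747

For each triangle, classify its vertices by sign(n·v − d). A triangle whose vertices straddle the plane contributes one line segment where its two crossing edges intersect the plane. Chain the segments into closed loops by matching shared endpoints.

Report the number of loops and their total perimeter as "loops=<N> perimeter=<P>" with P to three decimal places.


loops=1 perimeter=3.980

Straddling triangles (8 of 32):
  (v2,v5,v3) [--+] → (0.459645, 0.459645, 0.9747)–(0.65002, 0, 0.9747)  len=0.4975
  (v5,v7,v3) [--+] → (0, 0.65002, 0.9747)–(0.459645, 0.459645, 0.9747)  len=0.4975
  (v7,v9,v3) [--+] → (-0.459645, 0.459645, 0.9747)–(0, 0.65002, 0.9747)  len=0.4975
  (v9,v11,v3) [--+] → (-0.65002, 0, 0.9747)–(-0.459645, 0.459645, 0.9747)  len=0.4975
  (v11,v13,v3) [--+] → (-0.459645, -0.459645, 0.9747)–(-0.65002, 0, 0.9747)  len=0.4975
  (v13,v15,v3) [--+] → (0, -0.65002, 0.9747)–(-0.459645, -0.459645, 0.9747)  len=0.4975
  (v15,v17,v3) [--+] → (0.459645, -0.459645, 0.9747)–(0, -0.65002, 0.9747)  len=0.4975
  (v17,v2,v3) [--+] → (0.65002, 0, 0.9747)–(0.459645, -0.459645, 0.9747)  len=0.4975

Chained into 1 loop(s):
  loop 1: 8 segments, perimeter = 3.9801
Total perimeter = 3.980


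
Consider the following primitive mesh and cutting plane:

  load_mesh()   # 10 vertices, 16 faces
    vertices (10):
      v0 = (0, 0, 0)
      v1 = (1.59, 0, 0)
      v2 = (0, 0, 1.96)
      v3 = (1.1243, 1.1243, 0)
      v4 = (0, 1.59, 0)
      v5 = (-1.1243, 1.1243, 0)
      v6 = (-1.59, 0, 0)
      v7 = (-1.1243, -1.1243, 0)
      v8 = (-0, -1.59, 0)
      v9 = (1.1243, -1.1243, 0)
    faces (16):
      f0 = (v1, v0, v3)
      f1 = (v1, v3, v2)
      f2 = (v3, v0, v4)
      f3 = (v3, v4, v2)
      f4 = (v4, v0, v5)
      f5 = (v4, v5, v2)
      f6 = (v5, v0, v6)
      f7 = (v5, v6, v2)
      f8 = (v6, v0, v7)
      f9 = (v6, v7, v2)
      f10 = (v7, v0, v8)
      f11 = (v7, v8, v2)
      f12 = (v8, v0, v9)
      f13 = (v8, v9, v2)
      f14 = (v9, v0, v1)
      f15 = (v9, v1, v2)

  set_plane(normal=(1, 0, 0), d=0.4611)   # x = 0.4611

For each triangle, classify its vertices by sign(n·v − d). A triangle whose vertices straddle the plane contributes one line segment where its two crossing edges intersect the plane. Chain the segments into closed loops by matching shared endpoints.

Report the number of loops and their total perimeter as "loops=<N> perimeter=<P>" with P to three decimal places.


Straddling triangles (8 of 16):
  (v1,v0,v3) [+-+] → (0.4611, 0, 0)–(0.4611, 0.4611, 0)  len=0.4611
  (v1,v3,v2) [++-] → (0.4611, 0.4611, 1.15616)–(0.4611, 0, 1.3916)  len=0.5177
  (v3,v0,v4) [+--] → (0.4611, 0.4611, 0)–(0.4611, 1.39901, 0)  len=0.9379
  (v3,v4,v2) [+--] → (0.4611, 1.39901, 0)–(0.4611, 0.4611, 1.15616)  len=1.4888
  (v8,v0,v9) [--+] → (0.4611, -0.4611, 0)–(0.4611, -1.39901, 0)  len=0.9379
  (v8,v9,v2) [-+-] → (0.4611, -1.39901, 0)–(0.4611, -0.4611, 1.15616)  len=1.4888
  (v9,v0,v1) [+-+] → (0.4611, -0.4611, 0)–(0.4611, 0, 0)  len=0.4611
  (v9,v1,v2) [++-] → (0.4611, 0, 1.3916)–(0.4611, -0.4611, 1.15616)  len=0.5177

Chained into 1 loop(s):
  loop 1: 8 segments, perimeter = 6.8110
Total perimeter = 6.811

loops=1 perimeter=6.811


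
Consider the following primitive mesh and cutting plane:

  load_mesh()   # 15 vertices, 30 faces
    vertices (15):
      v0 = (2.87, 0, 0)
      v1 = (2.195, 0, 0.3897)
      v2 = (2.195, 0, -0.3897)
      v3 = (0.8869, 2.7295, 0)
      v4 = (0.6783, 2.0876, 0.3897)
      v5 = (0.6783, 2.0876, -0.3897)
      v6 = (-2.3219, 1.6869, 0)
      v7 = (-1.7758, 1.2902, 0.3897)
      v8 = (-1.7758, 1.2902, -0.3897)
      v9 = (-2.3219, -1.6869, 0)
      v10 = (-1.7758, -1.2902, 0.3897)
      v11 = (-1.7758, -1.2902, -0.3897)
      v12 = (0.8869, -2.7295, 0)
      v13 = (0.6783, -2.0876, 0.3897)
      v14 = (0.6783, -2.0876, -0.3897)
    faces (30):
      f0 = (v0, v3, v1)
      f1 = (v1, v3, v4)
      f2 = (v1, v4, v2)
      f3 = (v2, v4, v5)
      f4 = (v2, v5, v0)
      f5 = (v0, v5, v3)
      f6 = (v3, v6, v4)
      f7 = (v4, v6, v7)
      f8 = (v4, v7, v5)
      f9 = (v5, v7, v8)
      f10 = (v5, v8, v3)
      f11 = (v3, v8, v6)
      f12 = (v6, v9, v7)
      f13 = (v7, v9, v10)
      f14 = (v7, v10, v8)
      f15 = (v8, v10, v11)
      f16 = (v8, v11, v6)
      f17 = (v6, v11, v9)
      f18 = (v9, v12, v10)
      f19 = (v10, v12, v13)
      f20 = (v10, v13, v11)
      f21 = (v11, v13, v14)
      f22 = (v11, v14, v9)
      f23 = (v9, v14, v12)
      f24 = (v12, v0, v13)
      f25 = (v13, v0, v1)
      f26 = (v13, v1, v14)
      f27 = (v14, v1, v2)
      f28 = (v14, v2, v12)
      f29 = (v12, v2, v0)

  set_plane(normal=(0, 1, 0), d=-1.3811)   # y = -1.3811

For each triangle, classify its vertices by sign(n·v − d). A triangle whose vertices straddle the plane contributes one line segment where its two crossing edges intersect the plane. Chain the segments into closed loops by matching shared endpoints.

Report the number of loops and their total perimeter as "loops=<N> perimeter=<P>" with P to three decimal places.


loops=2 perimeter=4.981

Straddling triangles (14 of 30):
  (v6,v9,v7) [+-+] → (-2.3219, -1.3811, 0)–(-2.26581, -1.3811, 0.040029)  len=0.0689
  (v7,v9,v10) [+-+] → (-2.26581, -1.3811, 0.040029)–(-1.90093, -1.3811, 0.300404)  len=0.4482
  (v6,v11,v9) [++-] → (-1.90093, -1.3811, -0.300404)–(-2.3219, -1.3811, 0)  len=0.5172
  (v9,v12,v10) [--+] → (-1.60764, -1.3811, 0.365088)–(-1.90093, -1.3811, 0.300404)  len=0.3003
  (v10,v12,v13) [+--] → (-1.60764, -1.3811, 0.365088)–(-1.49604, -1.3811, 0.3897)  len=0.1143
  (v10,v13,v11) [+-+] → (-1.49604, -1.3811, 0.3897)–(-1.49604, -1.3811, -0.300852)  len=0.6906
  (v11,v13,v14) [+--] → (-1.49604, -1.3811, -0.300852)–(-1.49604, -1.3811, -0.3897)  len=0.0888
  (v11,v14,v9) [+--] → (-1.49604, -1.3811, -0.3897)–(-1.90093, -1.3811, -0.300404)  len=0.4146
  (v12,v0,v13) [-+-] → (1.86657, -1.3811, 0)–(1.42003, -1.3811, 0.257815)  len=0.5156
  (v13,v0,v1) [-++] → (1.42003, -1.3811, 0.257815)–(1.19159, -1.3811, 0.3897)  len=0.2638
  (v13,v1,v14) [-+-] → (1.19159, -1.3811, 0.3897)–(1.19159, -1.3811, -0.12593)  len=0.5156
  (v14,v1,v2) [-++] → (1.19159, -1.3811, -0.12593)–(1.19159, -1.3811, -0.3897)  len=0.2638
  (v14,v2,v12) [-+-] → (1.19159, -1.3811, -0.3897)–(1.53311, -1.3811, -0.192516)  len=0.3944
  (v12,v2,v0) [-++] → (1.53311, -1.3811, -0.192516)–(1.86657, -1.3811, 0)  len=0.3850

Chained into 2 loop(s):
  loop 1: 8 segments, perimeter = 2.6430
  loop 2: 6 segments, perimeter = 2.3382
Total perimeter = 4.981


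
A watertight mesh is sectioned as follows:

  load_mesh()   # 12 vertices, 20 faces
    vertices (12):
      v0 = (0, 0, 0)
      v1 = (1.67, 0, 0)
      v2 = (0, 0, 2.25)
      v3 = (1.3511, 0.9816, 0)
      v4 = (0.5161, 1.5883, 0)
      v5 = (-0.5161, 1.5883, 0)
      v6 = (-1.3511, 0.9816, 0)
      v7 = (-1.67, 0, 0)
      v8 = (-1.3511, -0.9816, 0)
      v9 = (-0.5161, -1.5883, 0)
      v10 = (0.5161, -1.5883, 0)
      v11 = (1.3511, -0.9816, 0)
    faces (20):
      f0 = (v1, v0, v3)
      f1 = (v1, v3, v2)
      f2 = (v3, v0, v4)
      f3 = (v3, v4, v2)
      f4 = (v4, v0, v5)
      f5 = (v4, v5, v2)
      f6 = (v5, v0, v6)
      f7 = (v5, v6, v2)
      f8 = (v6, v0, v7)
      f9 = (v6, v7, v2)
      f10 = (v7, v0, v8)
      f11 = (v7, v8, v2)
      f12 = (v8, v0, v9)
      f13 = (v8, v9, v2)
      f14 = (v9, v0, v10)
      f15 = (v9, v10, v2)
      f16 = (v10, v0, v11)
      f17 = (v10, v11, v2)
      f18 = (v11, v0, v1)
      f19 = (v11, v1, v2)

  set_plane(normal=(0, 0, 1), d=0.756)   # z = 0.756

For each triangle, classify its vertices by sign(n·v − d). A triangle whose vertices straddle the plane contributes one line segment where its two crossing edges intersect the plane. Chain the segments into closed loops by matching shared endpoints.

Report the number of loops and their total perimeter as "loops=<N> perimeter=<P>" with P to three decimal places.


loops=1 perimeter=6.853

Straddling triangles (10 of 20):
  (v1,v3,v2) [--+] → (0.89713, 0.651782, 0.756)–(1.10888, 0, 0.756)  len=0.6853
  (v3,v4,v2) [--+] → (0.34269, 1.05463, 0.756)–(0.89713, 0.651782, 0.756)  len=0.6853
  (v4,v5,v2) [--+] → (-0.34269, 1.05463, 0.756)–(0.34269, 1.05463, 0.756)  len=0.6854
  (v5,v6,v2) [--+] → (-0.89713, 0.651782, 0.756)–(-0.34269, 1.05463, 0.756)  len=0.6853
  (v6,v7,v2) [--+] → (-1.10888, 0, 0.756)–(-0.89713, 0.651782, 0.756)  len=0.6853
  (v7,v8,v2) [--+] → (-0.89713, -0.651782, 0.756)–(-1.10888, 0, 0.756)  len=0.6853
  (v8,v9,v2) [--+] → (-0.34269, -1.05463, 0.756)–(-0.89713, -0.651782, 0.756)  len=0.6853
  (v9,v10,v2) [--+] → (0.34269, -1.05463, 0.756)–(-0.34269, -1.05463, 0.756)  len=0.6854
  (v10,v11,v2) [--+] → (0.89713, -0.651782, 0.756)–(0.34269, -1.05463, 0.756)  len=0.6853
  (v11,v1,v2) [--+] → (1.10888, 0, 0.756)–(0.89713, -0.651782, 0.756)  len=0.6853

Chained into 1 loop(s):
  loop 1: 10 segments, perimeter = 6.8534
Total perimeter = 6.853


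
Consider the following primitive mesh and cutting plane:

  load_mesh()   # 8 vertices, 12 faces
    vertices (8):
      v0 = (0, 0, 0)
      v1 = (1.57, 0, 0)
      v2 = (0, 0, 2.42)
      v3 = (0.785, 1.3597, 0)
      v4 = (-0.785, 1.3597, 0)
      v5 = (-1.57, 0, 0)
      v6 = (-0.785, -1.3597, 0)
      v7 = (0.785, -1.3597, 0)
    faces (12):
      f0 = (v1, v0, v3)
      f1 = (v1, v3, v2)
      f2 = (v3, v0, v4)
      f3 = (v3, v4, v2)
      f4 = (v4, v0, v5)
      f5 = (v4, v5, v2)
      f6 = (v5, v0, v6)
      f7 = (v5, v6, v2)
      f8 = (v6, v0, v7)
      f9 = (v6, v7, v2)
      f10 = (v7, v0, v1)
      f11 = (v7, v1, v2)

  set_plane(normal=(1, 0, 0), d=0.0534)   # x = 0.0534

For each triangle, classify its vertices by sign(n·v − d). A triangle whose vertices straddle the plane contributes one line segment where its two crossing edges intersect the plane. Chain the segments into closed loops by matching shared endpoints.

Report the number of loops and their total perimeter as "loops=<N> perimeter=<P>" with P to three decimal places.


loops=1 perimeter=8.141

Straddling triangles (8 of 12):
  (v1,v0,v3) [+-+] → (0.0534, 0, 0)–(0.0534, 0.0924942, 0)  len=0.0925
  (v1,v3,v2) [++-] → (0.0534, 0.0924942, 2.25538)–(0.0534, 0, 2.33769)  len=0.1238
  (v3,v0,v4) [+--] → (0.0534, 0.0924942, 0)–(0.0534, 1.3597, 0)  len=1.2672
  (v3,v4,v2) [+--] → (0.0534, 1.3597, 0)–(0.0534, 0.0924942, 2.25538)  len=2.5870
  (v6,v0,v7) [--+] → (0.0534, -0.0924942, 0)–(0.0534, -1.3597, 0)  len=1.2672
  (v6,v7,v2) [-+-] → (0.0534, -1.3597, 0)–(0.0534, -0.0924942, 2.25538)  len=2.5870
  (v7,v0,v1) [+-+] → (0.0534, -0.0924942, 0)–(0.0534, 0, 0)  len=0.0925
  (v7,v1,v2) [++-] → (0.0534, 0, 2.33769)–(0.0534, -0.0924942, 2.25538)  len=0.1238

Chained into 1 loop(s):
  loop 1: 8 segments, perimeter = 8.1410
Total perimeter = 8.141


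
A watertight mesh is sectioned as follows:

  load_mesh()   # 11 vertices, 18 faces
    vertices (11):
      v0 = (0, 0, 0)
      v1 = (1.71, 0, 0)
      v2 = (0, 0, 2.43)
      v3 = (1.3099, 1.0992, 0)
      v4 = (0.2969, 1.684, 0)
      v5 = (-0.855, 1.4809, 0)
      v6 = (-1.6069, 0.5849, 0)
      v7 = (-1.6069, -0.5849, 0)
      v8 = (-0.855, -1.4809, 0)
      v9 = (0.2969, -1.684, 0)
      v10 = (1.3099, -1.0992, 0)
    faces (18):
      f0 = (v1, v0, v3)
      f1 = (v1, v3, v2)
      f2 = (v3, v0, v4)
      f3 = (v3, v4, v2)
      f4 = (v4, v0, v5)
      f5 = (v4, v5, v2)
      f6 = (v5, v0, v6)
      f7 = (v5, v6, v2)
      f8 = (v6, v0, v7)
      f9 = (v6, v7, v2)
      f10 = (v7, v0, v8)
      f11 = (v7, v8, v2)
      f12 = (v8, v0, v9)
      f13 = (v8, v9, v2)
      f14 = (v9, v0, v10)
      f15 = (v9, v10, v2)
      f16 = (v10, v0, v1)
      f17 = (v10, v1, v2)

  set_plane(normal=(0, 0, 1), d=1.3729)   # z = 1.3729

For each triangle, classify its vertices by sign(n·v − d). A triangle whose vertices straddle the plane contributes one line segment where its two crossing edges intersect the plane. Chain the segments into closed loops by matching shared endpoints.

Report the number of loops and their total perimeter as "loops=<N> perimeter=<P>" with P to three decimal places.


loops=1 perimeter=4.580

Straddling triangles (9 of 18):
  (v1,v3,v2) [--+] → (0.569833, 0.478175, 1.3729)–(0.743885, 0, 1.3729)  len=0.5089
  (v3,v4,v2) [--+] → (0.129158, 0.732575, 1.3729)–(0.569833, 0.478175, 1.3729)  len=0.5088
  (v4,v5,v2) [--+] → (-0.371943, 0.644222, 1.3729)–(0.129158, 0.732575, 1.3729)  len=0.5088
  (v5,v6,v2) [--+] → (-0.699035, 0.254444, 1.3729)–(-0.371943, 0.644222, 1.3729)  len=0.5088
  (v6,v7,v2) [--+] → (-0.699035, -0.254444, 1.3729)–(-0.699035, 0.254444, 1.3729)  len=0.5089
  (v7,v8,v2) [--+] → (-0.371943, -0.644222, 1.3729)–(-0.699035, -0.254444, 1.3729)  len=0.5088
  (v8,v9,v2) [--+] → (0.129158, -0.732575, 1.3729)–(-0.371943, -0.644222, 1.3729)  len=0.5088
  (v9,v10,v2) [--+] → (0.569833, -0.478175, 1.3729)–(0.129158, -0.732575, 1.3729)  len=0.5088
  (v10,v1,v2) [--+] → (0.743885, 0, 1.3729)–(0.569833, -0.478175, 1.3729)  len=0.5089

Chained into 1 loop(s):
  loop 1: 9 segments, perimeter = 4.5796
Total perimeter = 4.580


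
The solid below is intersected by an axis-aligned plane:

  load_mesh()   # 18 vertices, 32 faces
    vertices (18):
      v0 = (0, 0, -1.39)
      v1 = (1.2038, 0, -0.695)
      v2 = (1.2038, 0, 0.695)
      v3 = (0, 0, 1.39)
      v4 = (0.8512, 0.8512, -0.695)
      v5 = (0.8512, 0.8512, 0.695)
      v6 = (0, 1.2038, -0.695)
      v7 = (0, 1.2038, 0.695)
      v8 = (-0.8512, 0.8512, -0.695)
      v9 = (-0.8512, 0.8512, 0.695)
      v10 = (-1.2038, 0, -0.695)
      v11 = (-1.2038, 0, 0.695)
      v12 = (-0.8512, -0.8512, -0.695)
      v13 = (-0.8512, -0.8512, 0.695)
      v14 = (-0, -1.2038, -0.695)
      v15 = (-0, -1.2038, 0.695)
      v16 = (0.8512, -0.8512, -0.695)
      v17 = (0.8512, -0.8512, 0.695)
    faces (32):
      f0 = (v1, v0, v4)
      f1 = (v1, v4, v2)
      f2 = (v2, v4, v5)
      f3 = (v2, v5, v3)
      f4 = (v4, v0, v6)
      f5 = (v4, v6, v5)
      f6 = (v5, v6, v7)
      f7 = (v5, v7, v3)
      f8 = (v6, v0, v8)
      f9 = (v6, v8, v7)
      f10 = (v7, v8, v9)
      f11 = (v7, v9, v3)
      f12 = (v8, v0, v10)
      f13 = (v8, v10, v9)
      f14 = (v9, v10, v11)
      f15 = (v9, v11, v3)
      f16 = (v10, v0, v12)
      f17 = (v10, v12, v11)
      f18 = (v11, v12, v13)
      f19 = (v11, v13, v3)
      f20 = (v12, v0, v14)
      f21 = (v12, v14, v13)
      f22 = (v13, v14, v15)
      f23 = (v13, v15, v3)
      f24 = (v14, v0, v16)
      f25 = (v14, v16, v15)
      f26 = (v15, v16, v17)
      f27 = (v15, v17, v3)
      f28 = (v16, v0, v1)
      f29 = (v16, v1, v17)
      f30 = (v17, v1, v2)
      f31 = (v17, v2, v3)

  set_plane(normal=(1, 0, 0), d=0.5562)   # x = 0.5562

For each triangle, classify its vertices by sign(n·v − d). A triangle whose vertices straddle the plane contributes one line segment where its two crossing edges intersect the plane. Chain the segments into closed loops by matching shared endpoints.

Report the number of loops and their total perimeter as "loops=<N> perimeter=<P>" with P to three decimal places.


Straddling triangles (12 of 32):
  (v1,v0,v4) [+-+] → (0.5562, 0, -1.06888)–(0.5562, 0.5562, -0.935866)  len=0.5719
  (v2,v5,v3) [++-] → (0.5562, 0.5562, 0.935866)–(0.5562, 0, 1.06888)  len=0.5719
  (v4,v0,v6) [+--] → (0.5562, 0.5562, -0.935866)–(0.5562, 0.9734, -0.695)  len=0.4817
  (v4,v6,v5) [+-+] → (0.5562, 0.9734, -0.695)–(0.5562, 0.9734, 0.213268)  len=0.9083
  (v5,v6,v7) [+--] → (0.5562, 0.9734, 0.213268)–(0.5562, 0.9734, 0.695)  len=0.4817
  (v5,v7,v3) [+--] → (0.5562, 0.9734, 0.695)–(0.5562, 0.5562, 0.935866)  len=0.4817
  (v14,v0,v16) [--+] → (0.5562, -0.5562, -0.935866)–(0.5562, -0.9734, -0.695)  len=0.4817
  (v14,v16,v15) [-+-] → (0.5562, -0.9734, -0.695)–(0.5562, -0.9734, -0.213268)  len=0.4817
  (v15,v16,v17) [-++] → (0.5562, -0.9734, -0.213268)–(0.5562, -0.9734, 0.695)  len=0.9083
  (v15,v17,v3) [-+-] → (0.5562, -0.9734, 0.695)–(0.5562, -0.5562, 0.935866)  len=0.4817
  (v16,v0,v1) [+-+] → (0.5562, -0.5562, -0.935866)–(0.5562, 0, -1.06888)  len=0.5719
  (v17,v2,v3) [++-] → (0.5562, 0, 1.06888)–(0.5562, -0.5562, 0.935866)  len=0.5719

Chained into 1 loop(s):
  loop 1: 12 segments, perimeter = 6.9945
Total perimeter = 6.994

loops=1 perimeter=6.994


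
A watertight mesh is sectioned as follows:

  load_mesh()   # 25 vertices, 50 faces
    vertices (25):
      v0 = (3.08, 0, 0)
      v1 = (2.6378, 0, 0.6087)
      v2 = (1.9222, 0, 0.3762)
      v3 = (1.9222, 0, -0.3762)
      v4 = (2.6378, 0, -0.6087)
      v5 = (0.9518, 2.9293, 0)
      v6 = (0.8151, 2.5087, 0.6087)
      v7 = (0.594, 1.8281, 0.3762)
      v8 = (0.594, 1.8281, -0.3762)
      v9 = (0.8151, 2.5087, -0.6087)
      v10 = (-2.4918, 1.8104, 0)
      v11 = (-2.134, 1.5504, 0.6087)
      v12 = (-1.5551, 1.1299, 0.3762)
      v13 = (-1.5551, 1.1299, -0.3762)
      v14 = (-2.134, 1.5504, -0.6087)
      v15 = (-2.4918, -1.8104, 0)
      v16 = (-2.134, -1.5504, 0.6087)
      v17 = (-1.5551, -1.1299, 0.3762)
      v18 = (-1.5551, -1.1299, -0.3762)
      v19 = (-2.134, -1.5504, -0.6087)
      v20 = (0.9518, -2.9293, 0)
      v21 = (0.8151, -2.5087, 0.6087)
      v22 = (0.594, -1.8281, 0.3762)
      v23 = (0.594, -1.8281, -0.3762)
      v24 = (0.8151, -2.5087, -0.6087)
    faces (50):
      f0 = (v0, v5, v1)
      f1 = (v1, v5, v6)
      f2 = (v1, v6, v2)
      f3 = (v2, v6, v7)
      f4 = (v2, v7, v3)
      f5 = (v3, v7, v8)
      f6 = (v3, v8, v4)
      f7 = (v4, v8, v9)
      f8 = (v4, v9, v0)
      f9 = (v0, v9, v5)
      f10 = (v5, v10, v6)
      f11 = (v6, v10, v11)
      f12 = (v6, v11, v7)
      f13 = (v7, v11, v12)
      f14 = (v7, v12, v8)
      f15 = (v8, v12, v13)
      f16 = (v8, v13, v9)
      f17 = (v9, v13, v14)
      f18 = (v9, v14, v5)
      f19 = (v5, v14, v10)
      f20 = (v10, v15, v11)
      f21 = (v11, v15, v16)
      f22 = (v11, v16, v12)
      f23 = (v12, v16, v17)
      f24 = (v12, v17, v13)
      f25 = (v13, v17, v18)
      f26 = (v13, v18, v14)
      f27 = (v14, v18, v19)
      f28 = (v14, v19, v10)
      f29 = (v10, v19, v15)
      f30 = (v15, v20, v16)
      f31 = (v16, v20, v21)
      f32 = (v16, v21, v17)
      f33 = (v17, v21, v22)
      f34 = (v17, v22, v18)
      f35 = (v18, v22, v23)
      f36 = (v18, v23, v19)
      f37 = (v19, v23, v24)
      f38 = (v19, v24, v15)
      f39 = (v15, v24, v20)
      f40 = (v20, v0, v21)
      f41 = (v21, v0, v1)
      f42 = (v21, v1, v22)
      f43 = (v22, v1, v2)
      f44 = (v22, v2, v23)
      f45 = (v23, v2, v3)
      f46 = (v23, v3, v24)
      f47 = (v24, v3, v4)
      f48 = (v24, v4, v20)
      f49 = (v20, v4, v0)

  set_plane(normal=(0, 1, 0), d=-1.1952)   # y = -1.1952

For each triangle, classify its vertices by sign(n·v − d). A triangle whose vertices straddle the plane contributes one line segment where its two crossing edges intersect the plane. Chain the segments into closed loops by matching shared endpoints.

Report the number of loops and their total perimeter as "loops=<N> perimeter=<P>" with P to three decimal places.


loops=2 perimeter=7.567

Straddling triangles (22 of 50):
  (v10,v15,v11) [+-+] → (-2.4918, -1.1952, 0)–(-2.4263, -1.1952, 0.111424)  len=0.1292
  (v11,v15,v16) [+--] → (-2.4263, -1.1952, 0.111424)–(-2.134, -1.1952, 0.6087)  len=0.5768
  (v11,v16,v12) [+-+] → (-2.134, -1.1952, 0.6087)–(-2.05728, -1.1952, 0.577889)  len=0.0827
  (v12,v16,v17) [+-+] → (-2.05728, -1.1952, 0.577889)–(-1.645, -1.1952, 0.412305)  len=0.4443
  (v14,v18,v19) [++-] → (-1.645, -1.1952, -0.412305)–(-2.134, -1.1952, -0.6087)  len=0.5270
  (v14,v19,v10) [+-+] → (-2.134, -1.1952, -0.6087)–(-2.17182, -1.1952, -0.544367)  len=0.0746
  (v10,v19,v15) [+--] → (-2.17182, -1.1952, -0.544367)–(-2.4918, -1.1952, 0)  len=0.6314
  (v16,v21,v17) [--+] → (-1.44285, -1.1952, 0.387211)–(-1.645, -1.1952, 0.412305)  len=0.2037
  (v17,v21,v22) [+--] → (-1.44285, -1.1952, 0.387211)–(-1.3541, -1.1952, 0.3762)  len=0.0894
  (v17,v22,v18) [+-+] → (-1.3541, -1.1952, 0.3762)–(-1.3541, -1.1952, -0.305831)  len=0.6820
  (v18,v22,v23) [+--] → (-1.3541, -1.1952, -0.305831)–(-1.3541, -1.1952, -0.3762)  len=0.0704
  (v18,v23,v19) [+--] → (-1.3541, -1.1952, -0.3762)–(-1.645, -1.1952, -0.412305)  len=0.2931
  (v20,v0,v21) [-+-] → (2.21166, -1.1952, 0)–(2.00095, -1.1952, 0.289998)  len=0.3585
  (v21,v0,v1) [-++] → (2.00095, -1.1952, 0.289998)–(1.76943, -1.1952, 0.6087)  len=0.3939
  (v21,v1,v22) [-+-] → (1.76943, -1.1952, 0.6087)–(1.30158, -1.1952, 0.456693)  len=0.4919
  (v22,v1,v2) [-++] → (1.30158, -1.1952, 0.456693)–(1.05383, -1.1952, 0.3762)  len=0.2605
  (v22,v2,v23) [-+-] → (1.05383, -1.1952, 0.3762)–(1.05383, -1.1952, -0.115714)  len=0.4919
  (v23,v2,v3) [-++] → (1.05383, -1.1952, -0.115714)–(1.05383, -1.1952, -0.3762)  len=0.2605
  (v23,v3,v24) [-+-] → (1.05383, -1.1952, -0.3762)–(1.39475, -1.1952, -0.486968)  len=0.3585
  (v24,v3,v4) [-++] → (1.39475, -1.1952, -0.486968)–(1.76943, -1.1952, -0.6087)  len=0.3940
  (v24,v4,v20) [-+-] → (1.76943, -1.1952, -0.6087)–(1.94989, -1.1952, -0.360341)  len=0.3070
  (v20,v4,v0) [-++] → (1.94989, -1.1952, -0.360341)–(2.21166, -1.1952, 0)  len=0.4454

Chained into 2 loop(s):
  loop 1: 12 segments, perimeter = 3.8047
  loop 2: 10 segments, perimeter = 3.7620
Total perimeter = 7.567
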